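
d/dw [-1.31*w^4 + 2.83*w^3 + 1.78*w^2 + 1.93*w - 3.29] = -5.24*w^3 + 8.49*w^2 + 3.56*w + 1.93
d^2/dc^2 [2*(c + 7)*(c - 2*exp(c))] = -4*c*exp(c) - 36*exp(c) + 4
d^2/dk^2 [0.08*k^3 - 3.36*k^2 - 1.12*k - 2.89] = 0.48*k - 6.72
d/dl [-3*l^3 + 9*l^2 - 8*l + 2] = -9*l^2 + 18*l - 8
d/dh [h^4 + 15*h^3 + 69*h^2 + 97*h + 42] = 4*h^3 + 45*h^2 + 138*h + 97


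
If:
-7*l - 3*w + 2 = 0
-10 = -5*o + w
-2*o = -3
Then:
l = 19/14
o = 3/2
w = -5/2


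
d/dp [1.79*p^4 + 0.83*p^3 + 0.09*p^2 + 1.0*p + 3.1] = 7.16*p^3 + 2.49*p^2 + 0.18*p + 1.0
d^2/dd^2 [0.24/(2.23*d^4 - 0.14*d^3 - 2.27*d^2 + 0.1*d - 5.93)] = ((-6.4224*d^2 + 0.2016*d + 1.0896)*(-2.23*d^4 + 0.14*d^3 + 2.27*d^2 - 0.1*d + 5.93) - 0.24*(8.92*d^3 - 0.42*d^2 - 4.54*d + 0.1)*(17.84*d^3 - 0.84*d^2 - 9.08*d + 0.2))/(-2.23*d^4 + 0.14*d^3 + 2.27*d^2 - 0.1*d + 5.93)^3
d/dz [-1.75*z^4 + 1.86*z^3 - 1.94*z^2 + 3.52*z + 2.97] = -7.0*z^3 + 5.58*z^2 - 3.88*z + 3.52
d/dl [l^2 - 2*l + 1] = 2*l - 2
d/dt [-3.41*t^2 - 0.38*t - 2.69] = -6.82*t - 0.38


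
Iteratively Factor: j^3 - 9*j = (j - 3)*(j^2 + 3*j) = (j - 3)*(j + 3)*(j)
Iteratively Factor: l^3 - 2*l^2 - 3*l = (l)*(l^2 - 2*l - 3) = l*(l - 3)*(l + 1)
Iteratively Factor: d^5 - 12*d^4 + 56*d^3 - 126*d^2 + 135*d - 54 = (d - 1)*(d^4 - 11*d^3 + 45*d^2 - 81*d + 54) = (d - 3)*(d - 1)*(d^3 - 8*d^2 + 21*d - 18) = (d - 3)*(d - 2)*(d - 1)*(d^2 - 6*d + 9) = (d - 3)^2*(d - 2)*(d - 1)*(d - 3)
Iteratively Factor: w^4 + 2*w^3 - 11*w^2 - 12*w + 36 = (w - 2)*(w^3 + 4*w^2 - 3*w - 18) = (w - 2)^2*(w^2 + 6*w + 9) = (w - 2)^2*(w + 3)*(w + 3)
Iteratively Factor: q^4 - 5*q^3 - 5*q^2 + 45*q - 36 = (q + 3)*(q^3 - 8*q^2 + 19*q - 12) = (q - 3)*(q + 3)*(q^2 - 5*q + 4) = (q - 3)*(q - 1)*(q + 3)*(q - 4)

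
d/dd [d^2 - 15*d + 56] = 2*d - 15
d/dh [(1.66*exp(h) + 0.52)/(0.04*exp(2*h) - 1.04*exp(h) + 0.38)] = (-0.0664*exp(2*h) - 0.0416000000000001*exp(h) + 1.1716)*exp(h)/(0.0016*exp(4*h) - 0.0832*exp(3*h) + 1.112*exp(2*h) - 0.7904*exp(h) + 0.1444)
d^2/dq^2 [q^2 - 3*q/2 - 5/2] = 2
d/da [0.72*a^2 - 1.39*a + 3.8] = 1.44*a - 1.39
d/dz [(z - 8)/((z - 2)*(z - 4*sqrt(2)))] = ((8 - z)*(z - 2) + (8 - z)*(z - 4*sqrt(2)) + (z - 2)*(z - 4*sqrt(2)))/((z - 2)^2*(z - 4*sqrt(2))^2)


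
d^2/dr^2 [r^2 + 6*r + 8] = 2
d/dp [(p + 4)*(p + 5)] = 2*p + 9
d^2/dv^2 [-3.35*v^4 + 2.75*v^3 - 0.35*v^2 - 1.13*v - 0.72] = -40.2*v^2 + 16.5*v - 0.7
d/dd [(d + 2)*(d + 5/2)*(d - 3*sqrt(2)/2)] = 3*d^2 - 3*sqrt(2)*d + 9*d - 27*sqrt(2)/4 + 5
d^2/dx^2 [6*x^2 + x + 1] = 12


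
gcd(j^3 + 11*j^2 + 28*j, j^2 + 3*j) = j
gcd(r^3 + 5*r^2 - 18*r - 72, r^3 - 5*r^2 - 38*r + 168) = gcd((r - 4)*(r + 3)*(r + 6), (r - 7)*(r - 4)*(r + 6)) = r^2 + 2*r - 24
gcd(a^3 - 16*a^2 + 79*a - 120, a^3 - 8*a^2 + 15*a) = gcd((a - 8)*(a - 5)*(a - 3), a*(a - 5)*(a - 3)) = a^2 - 8*a + 15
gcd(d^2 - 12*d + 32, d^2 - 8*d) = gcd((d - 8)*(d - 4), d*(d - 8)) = d - 8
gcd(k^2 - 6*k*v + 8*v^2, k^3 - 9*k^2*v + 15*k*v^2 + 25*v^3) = 1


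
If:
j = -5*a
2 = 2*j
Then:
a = -1/5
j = 1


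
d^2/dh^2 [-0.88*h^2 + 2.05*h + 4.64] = -1.76000000000000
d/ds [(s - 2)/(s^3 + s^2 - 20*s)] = (s*(s^2 + s - 20) - (s - 2)*(3*s^2 + 2*s - 20))/(s^2*(s^2 + s - 20)^2)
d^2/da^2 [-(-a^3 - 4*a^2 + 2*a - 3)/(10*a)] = (a^3 + 3)/(5*a^3)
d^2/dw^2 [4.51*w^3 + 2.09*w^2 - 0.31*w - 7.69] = 27.06*w + 4.18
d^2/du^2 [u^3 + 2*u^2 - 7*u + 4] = 6*u + 4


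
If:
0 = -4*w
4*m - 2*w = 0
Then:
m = 0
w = 0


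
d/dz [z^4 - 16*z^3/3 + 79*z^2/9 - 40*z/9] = 4*z^3 - 16*z^2 + 158*z/9 - 40/9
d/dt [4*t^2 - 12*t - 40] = 8*t - 12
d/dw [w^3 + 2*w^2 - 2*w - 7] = 3*w^2 + 4*w - 2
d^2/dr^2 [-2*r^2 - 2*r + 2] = -4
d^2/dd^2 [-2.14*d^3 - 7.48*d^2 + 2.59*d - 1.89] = -12.84*d - 14.96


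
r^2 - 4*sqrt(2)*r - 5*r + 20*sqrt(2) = (r - 5)*(r - 4*sqrt(2))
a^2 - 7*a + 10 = (a - 5)*(a - 2)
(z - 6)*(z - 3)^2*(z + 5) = z^4 - 7*z^3 - 15*z^2 + 171*z - 270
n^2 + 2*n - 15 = (n - 3)*(n + 5)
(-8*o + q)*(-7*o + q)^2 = -392*o^3 + 161*o^2*q - 22*o*q^2 + q^3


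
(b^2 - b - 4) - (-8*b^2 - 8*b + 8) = 9*b^2 + 7*b - 12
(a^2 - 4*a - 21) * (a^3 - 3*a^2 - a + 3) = a^5 - 7*a^4 - 10*a^3 + 70*a^2 + 9*a - 63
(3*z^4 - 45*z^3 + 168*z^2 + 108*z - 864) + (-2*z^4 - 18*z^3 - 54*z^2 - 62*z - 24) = z^4 - 63*z^3 + 114*z^2 + 46*z - 888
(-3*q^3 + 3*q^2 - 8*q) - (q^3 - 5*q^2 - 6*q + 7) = -4*q^3 + 8*q^2 - 2*q - 7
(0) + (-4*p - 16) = -4*p - 16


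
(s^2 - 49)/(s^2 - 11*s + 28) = (s + 7)/(s - 4)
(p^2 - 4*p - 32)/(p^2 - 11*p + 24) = (p + 4)/(p - 3)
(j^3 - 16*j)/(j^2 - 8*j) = (j^2 - 16)/(j - 8)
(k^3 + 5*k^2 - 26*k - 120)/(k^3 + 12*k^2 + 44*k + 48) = (k - 5)/(k + 2)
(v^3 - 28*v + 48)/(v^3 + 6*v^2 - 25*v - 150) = (v^2 - 6*v + 8)/(v^2 - 25)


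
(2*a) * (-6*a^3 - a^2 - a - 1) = -12*a^4 - 2*a^3 - 2*a^2 - 2*a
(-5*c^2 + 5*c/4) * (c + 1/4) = -5*c^3 + 5*c/16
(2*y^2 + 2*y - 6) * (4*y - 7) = 8*y^3 - 6*y^2 - 38*y + 42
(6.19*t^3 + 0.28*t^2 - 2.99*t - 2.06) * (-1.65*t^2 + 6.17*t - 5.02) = -10.2135*t^5 + 37.7303*t^4 - 24.4127*t^3 - 16.4549*t^2 + 2.2996*t + 10.3412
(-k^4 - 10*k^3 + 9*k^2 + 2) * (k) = -k^5 - 10*k^4 + 9*k^3 + 2*k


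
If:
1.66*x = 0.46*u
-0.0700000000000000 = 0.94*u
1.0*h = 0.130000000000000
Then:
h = 0.13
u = -0.07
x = -0.02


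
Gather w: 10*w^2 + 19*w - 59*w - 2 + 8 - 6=10*w^2 - 40*w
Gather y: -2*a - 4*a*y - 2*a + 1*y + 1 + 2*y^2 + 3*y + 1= -4*a + 2*y^2 + y*(4 - 4*a) + 2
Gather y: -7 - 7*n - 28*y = -7*n - 28*y - 7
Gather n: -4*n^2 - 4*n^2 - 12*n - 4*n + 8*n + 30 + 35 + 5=-8*n^2 - 8*n + 70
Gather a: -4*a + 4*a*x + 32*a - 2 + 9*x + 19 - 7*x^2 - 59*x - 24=a*(4*x + 28) - 7*x^2 - 50*x - 7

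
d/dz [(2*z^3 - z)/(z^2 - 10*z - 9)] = (2*z^4 - 40*z^3 - 53*z^2 + 9)/(z^4 - 20*z^3 + 82*z^2 + 180*z + 81)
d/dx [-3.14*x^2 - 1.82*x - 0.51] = -6.28*x - 1.82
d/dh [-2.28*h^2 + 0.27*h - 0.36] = 0.27 - 4.56*h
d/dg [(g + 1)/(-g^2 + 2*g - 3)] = (-g^2 + 2*g + 2*(g - 1)*(g + 1) - 3)/(g^2 - 2*g + 3)^2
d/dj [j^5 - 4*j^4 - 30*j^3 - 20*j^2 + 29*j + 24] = 5*j^4 - 16*j^3 - 90*j^2 - 40*j + 29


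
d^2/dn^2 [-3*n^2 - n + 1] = -6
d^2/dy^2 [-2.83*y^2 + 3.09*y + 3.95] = -5.66000000000000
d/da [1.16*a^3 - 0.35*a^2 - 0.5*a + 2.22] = 3.48*a^2 - 0.7*a - 0.5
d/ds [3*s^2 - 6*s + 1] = 6*s - 6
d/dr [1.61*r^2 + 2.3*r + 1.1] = 3.22*r + 2.3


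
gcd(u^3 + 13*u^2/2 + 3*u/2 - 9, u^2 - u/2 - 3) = u + 3/2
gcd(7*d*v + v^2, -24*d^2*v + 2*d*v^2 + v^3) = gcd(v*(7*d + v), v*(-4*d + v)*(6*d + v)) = v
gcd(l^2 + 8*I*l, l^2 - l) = l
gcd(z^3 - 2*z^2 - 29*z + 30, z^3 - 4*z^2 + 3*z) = z - 1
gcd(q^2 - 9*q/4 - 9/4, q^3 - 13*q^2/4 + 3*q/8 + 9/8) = q - 3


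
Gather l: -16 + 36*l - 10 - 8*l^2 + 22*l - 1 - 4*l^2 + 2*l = -12*l^2 + 60*l - 27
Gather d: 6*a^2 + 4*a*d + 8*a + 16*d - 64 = 6*a^2 + 8*a + d*(4*a + 16) - 64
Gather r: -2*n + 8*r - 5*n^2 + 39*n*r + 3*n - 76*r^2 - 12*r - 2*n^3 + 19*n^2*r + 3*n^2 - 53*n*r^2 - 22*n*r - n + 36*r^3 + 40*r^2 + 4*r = -2*n^3 - 2*n^2 + 36*r^3 + r^2*(-53*n - 36) + r*(19*n^2 + 17*n)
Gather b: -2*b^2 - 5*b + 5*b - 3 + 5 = 2 - 2*b^2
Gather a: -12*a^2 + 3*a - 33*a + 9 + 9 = -12*a^2 - 30*a + 18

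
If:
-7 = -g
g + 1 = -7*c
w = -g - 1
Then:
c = -8/7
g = 7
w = -8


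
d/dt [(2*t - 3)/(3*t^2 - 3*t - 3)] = (2*t^2 - 2*t - (2*t - 3)*(2*t - 1) - 2)/(3*(-t^2 + t + 1)^2)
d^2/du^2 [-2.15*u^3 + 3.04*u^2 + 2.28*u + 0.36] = 6.08 - 12.9*u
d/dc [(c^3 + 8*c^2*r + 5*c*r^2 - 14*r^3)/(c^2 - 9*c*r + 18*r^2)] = (c^4 - 18*c^3*r - 23*c^2*r^2 + 316*c*r^3 - 36*r^4)/(c^4 - 18*c^3*r + 117*c^2*r^2 - 324*c*r^3 + 324*r^4)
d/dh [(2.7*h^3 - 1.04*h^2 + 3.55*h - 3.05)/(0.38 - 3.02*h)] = (-16.308*h^3 + 6.2188*h^2 - 0.7904*h - 7.862)/(9.1204*h^2 - 2.2952*h + 0.1444)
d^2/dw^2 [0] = 0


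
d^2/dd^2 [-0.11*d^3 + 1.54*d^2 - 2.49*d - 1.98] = 3.08 - 0.66*d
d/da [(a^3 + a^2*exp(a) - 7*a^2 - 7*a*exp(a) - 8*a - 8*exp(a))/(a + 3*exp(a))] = (-2*a^3*exp(a) + 2*a^3 + 24*a^2*exp(a) - 7*a^2 + 6*a*exp(2*a) - 26*a*exp(a) - 21*exp(2*a) - 16*exp(a))/(a^2 + 6*a*exp(a) + 9*exp(2*a))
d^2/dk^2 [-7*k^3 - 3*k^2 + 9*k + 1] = -42*k - 6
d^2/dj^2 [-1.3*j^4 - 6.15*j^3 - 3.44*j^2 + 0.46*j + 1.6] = -15.6*j^2 - 36.9*j - 6.88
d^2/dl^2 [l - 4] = 0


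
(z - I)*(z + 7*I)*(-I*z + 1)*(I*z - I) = z^4 - z^3 + 7*I*z^3 + z^2 - 7*I*z^2 - z + 7*I*z - 7*I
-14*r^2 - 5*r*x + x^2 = (-7*r + x)*(2*r + x)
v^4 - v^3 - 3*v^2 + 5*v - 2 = (v - 1)^3*(v + 2)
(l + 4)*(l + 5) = l^2 + 9*l + 20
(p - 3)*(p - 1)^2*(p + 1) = p^4 - 4*p^3 + 2*p^2 + 4*p - 3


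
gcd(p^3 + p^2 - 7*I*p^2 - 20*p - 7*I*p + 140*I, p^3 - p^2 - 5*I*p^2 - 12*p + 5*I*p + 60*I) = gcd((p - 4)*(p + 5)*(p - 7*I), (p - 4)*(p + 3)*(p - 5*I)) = p - 4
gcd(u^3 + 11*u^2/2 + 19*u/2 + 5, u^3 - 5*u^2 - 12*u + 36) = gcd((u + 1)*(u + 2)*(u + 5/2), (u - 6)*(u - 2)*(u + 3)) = 1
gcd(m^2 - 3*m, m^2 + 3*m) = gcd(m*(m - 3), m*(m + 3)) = m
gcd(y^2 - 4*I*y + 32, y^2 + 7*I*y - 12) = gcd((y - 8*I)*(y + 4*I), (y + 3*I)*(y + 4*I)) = y + 4*I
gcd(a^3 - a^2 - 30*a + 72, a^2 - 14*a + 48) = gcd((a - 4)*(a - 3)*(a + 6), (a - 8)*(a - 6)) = 1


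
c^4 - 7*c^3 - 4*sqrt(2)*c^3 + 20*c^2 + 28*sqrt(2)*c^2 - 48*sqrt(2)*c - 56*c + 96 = (c - 4)*(c - 3)*(c - 2*sqrt(2))^2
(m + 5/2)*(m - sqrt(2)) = m^2 - sqrt(2)*m + 5*m/2 - 5*sqrt(2)/2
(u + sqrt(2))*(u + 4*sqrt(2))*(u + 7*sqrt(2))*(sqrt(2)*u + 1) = sqrt(2)*u^4 + 25*u^3 + 90*sqrt(2)*u^2 + 190*u + 56*sqrt(2)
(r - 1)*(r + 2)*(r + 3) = r^3 + 4*r^2 + r - 6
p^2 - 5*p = p*(p - 5)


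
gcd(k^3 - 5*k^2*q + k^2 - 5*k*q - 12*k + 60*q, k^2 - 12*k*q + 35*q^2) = -k + 5*q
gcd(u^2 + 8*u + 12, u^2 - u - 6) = u + 2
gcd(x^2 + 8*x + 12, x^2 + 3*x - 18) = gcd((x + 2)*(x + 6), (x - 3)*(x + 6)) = x + 6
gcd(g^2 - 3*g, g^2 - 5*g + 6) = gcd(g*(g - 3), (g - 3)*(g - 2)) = g - 3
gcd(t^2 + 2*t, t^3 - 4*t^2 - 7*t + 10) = t + 2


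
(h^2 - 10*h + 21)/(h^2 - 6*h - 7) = (h - 3)/(h + 1)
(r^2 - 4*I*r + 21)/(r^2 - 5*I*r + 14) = (r + 3*I)/(r + 2*I)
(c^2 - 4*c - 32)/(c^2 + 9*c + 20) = (c - 8)/(c + 5)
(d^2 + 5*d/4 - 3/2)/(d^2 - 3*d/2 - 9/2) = (-4*d^2 - 5*d + 6)/(2*(-2*d^2 + 3*d + 9))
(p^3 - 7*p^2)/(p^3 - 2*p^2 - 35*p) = p/(p + 5)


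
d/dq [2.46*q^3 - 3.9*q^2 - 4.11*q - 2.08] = 7.38*q^2 - 7.8*q - 4.11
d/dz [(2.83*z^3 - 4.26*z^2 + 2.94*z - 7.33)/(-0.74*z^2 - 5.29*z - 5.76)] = (-2.0942*z^4 - 29.9414*z^3 - 24.1914*z^2 + 38.2268*z - 55.7101)/(0.5476*z^4 + 7.8292*z^3 + 36.5089*z^2 + 60.9408*z + 33.1776)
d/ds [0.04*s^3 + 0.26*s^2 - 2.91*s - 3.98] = 0.12*s^2 + 0.52*s - 2.91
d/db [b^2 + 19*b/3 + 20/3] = 2*b + 19/3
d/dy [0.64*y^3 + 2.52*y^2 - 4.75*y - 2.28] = 1.92*y^2 + 5.04*y - 4.75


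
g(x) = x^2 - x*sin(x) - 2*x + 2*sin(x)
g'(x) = -x*cos(x) + 2*x - sin(x) + 2*cos(x) - 2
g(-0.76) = 0.20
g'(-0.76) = -0.83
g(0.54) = -0.04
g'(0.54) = -0.18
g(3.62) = 6.61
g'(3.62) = 7.14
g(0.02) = -0.00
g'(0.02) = -0.00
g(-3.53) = 21.62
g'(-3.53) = -14.56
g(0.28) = -0.01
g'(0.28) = -0.06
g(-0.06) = 0.00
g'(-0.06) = -0.00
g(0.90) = -0.13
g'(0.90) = -0.30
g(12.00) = 125.37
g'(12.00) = 14.10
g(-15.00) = 243.95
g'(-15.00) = -44.26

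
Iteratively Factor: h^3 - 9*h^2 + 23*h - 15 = (h - 1)*(h^2 - 8*h + 15) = (h - 3)*(h - 1)*(h - 5)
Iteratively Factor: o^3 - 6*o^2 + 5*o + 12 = (o - 4)*(o^2 - 2*o - 3) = (o - 4)*(o - 3)*(o + 1)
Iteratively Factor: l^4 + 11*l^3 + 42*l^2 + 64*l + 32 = (l + 1)*(l^3 + 10*l^2 + 32*l + 32) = (l + 1)*(l + 4)*(l^2 + 6*l + 8) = (l + 1)*(l + 4)^2*(l + 2)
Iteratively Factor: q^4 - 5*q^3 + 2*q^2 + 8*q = (q + 1)*(q^3 - 6*q^2 + 8*q) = (q - 2)*(q + 1)*(q^2 - 4*q) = (q - 4)*(q - 2)*(q + 1)*(q)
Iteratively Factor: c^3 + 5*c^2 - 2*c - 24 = (c + 3)*(c^2 + 2*c - 8) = (c - 2)*(c + 3)*(c + 4)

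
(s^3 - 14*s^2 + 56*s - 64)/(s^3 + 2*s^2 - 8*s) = (s^2 - 12*s + 32)/(s*(s + 4))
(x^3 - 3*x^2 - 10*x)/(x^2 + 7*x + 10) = x*(x - 5)/(x + 5)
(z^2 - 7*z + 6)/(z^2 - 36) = (z - 1)/(z + 6)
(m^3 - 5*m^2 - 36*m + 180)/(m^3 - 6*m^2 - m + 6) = (m^2 + m - 30)/(m^2 - 1)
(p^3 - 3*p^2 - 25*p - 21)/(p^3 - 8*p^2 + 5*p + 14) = (p + 3)/(p - 2)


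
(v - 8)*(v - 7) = v^2 - 15*v + 56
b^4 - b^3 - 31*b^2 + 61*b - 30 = (b - 5)*(b - 1)^2*(b + 6)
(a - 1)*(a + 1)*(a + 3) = a^3 + 3*a^2 - a - 3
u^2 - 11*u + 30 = (u - 6)*(u - 5)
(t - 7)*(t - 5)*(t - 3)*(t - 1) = t^4 - 16*t^3 + 86*t^2 - 176*t + 105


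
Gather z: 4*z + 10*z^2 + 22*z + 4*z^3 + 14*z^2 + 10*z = 4*z^3 + 24*z^2 + 36*z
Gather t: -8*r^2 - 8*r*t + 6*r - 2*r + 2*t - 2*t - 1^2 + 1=-8*r^2 - 8*r*t + 4*r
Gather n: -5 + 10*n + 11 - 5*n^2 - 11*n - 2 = -5*n^2 - n + 4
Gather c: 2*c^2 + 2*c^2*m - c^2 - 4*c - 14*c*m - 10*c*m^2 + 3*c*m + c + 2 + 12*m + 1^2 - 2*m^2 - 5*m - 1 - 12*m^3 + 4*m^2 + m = c^2*(2*m + 1) + c*(-10*m^2 - 11*m - 3) - 12*m^3 + 2*m^2 + 8*m + 2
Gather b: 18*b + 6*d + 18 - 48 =18*b + 6*d - 30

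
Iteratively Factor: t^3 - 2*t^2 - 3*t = (t - 3)*(t^2 + t) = t*(t - 3)*(t + 1)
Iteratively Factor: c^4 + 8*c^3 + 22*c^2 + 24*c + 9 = (c + 1)*(c^3 + 7*c^2 + 15*c + 9) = (c + 1)*(c + 3)*(c^2 + 4*c + 3) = (c + 1)*(c + 3)^2*(c + 1)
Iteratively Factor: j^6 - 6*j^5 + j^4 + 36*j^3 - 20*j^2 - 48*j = (j - 3)*(j^5 - 3*j^4 - 8*j^3 + 12*j^2 + 16*j) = (j - 3)*(j + 2)*(j^4 - 5*j^3 + 2*j^2 + 8*j) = (j - 4)*(j - 3)*(j + 2)*(j^3 - j^2 - 2*j) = (j - 4)*(j - 3)*(j + 1)*(j + 2)*(j^2 - 2*j) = (j - 4)*(j - 3)*(j - 2)*(j + 1)*(j + 2)*(j)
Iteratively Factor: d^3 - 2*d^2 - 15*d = (d)*(d^2 - 2*d - 15) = d*(d + 3)*(d - 5)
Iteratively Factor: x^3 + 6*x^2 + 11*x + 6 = (x + 1)*(x^2 + 5*x + 6) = (x + 1)*(x + 2)*(x + 3)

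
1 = 1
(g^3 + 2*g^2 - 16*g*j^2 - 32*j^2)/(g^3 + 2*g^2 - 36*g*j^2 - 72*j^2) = (g^2 - 16*j^2)/(g^2 - 36*j^2)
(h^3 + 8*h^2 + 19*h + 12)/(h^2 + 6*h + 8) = (h^2 + 4*h + 3)/(h + 2)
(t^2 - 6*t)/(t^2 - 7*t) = (t - 6)/(t - 7)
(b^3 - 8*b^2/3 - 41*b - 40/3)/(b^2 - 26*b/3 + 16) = (3*b^3 - 8*b^2 - 123*b - 40)/(3*b^2 - 26*b + 48)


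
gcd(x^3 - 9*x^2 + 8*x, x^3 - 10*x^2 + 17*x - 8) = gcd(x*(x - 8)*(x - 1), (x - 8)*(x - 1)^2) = x^2 - 9*x + 8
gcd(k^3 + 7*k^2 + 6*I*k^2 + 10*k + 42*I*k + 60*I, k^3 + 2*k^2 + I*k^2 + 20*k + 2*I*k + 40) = k + 2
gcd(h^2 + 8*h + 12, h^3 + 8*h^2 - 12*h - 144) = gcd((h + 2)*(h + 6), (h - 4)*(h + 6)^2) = h + 6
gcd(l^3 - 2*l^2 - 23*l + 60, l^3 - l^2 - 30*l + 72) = l^2 - 7*l + 12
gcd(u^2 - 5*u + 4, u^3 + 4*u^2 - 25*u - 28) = u - 4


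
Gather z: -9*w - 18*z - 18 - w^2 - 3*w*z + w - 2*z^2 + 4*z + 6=-w^2 - 8*w - 2*z^2 + z*(-3*w - 14) - 12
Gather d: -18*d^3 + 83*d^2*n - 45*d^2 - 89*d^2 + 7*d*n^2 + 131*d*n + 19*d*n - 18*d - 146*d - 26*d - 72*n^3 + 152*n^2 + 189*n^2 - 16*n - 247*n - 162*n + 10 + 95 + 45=-18*d^3 + d^2*(83*n - 134) + d*(7*n^2 + 150*n - 190) - 72*n^3 + 341*n^2 - 425*n + 150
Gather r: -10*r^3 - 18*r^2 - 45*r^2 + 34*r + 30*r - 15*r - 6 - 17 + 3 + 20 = -10*r^3 - 63*r^2 + 49*r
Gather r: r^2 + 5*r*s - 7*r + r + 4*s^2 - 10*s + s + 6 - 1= r^2 + r*(5*s - 6) + 4*s^2 - 9*s + 5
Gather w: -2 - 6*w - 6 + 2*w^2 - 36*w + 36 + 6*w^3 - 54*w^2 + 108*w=6*w^3 - 52*w^2 + 66*w + 28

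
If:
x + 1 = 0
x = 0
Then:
No Solution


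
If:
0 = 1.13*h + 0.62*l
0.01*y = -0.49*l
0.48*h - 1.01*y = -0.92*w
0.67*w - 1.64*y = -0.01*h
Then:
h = 0.00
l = 0.00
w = 0.00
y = 0.00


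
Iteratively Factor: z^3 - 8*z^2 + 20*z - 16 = (z - 2)*(z^2 - 6*z + 8) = (z - 4)*(z - 2)*(z - 2)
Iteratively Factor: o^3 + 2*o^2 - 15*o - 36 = (o + 3)*(o^2 - o - 12) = (o + 3)^2*(o - 4)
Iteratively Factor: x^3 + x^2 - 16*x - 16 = (x + 4)*(x^2 - 3*x - 4) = (x + 1)*(x + 4)*(x - 4)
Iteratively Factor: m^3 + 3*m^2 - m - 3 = (m + 3)*(m^2 - 1) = (m + 1)*(m + 3)*(m - 1)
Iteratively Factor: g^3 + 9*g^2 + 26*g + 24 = (g + 3)*(g^2 + 6*g + 8) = (g + 3)*(g + 4)*(g + 2)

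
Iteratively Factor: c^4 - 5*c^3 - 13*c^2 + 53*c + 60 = (c + 3)*(c^3 - 8*c^2 + 11*c + 20) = (c - 4)*(c + 3)*(c^2 - 4*c - 5) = (c - 5)*(c - 4)*(c + 3)*(c + 1)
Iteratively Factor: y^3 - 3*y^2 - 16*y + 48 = (y - 4)*(y^2 + y - 12) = (y - 4)*(y + 4)*(y - 3)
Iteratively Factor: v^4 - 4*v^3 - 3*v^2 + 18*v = (v)*(v^3 - 4*v^2 - 3*v + 18) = v*(v + 2)*(v^2 - 6*v + 9) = v*(v - 3)*(v + 2)*(v - 3)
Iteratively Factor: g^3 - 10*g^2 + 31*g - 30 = (g - 5)*(g^2 - 5*g + 6) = (g - 5)*(g - 2)*(g - 3)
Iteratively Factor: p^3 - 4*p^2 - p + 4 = (p - 4)*(p^2 - 1) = (p - 4)*(p + 1)*(p - 1)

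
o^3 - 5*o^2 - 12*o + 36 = (o - 6)*(o - 2)*(o + 3)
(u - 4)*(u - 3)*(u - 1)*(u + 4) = u^4 - 4*u^3 - 13*u^2 + 64*u - 48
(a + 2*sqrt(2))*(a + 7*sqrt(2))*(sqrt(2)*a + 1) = sqrt(2)*a^3 + 19*a^2 + 37*sqrt(2)*a + 28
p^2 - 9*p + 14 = (p - 7)*(p - 2)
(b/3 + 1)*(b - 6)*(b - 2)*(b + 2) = b^4/3 - b^3 - 22*b^2/3 + 4*b + 24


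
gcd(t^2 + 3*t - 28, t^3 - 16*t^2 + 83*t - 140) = t - 4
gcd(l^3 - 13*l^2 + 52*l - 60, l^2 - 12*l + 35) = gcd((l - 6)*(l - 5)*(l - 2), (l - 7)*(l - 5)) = l - 5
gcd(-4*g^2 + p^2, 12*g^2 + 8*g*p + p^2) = 2*g + p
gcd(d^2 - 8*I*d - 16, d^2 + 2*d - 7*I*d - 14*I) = 1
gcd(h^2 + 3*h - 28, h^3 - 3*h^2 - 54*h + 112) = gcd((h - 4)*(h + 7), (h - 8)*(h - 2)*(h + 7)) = h + 7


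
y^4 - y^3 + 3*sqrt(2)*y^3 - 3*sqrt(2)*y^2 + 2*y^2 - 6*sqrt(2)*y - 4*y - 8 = (y - 2)*(y + 1)*(y + sqrt(2))*(y + 2*sqrt(2))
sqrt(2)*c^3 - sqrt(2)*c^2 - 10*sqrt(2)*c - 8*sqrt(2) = (c - 4)*(c + 2)*(sqrt(2)*c + sqrt(2))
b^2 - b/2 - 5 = (b - 5/2)*(b + 2)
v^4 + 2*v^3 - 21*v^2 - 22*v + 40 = (v - 4)*(v - 1)*(v + 2)*(v + 5)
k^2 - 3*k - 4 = (k - 4)*(k + 1)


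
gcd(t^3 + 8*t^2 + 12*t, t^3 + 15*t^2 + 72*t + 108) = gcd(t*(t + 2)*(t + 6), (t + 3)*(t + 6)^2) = t + 6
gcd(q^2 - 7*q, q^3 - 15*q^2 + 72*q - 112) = q - 7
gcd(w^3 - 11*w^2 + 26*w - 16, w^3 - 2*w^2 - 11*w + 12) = w - 1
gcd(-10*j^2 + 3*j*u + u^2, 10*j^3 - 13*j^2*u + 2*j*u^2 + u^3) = -10*j^2 + 3*j*u + u^2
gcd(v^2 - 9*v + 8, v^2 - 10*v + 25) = 1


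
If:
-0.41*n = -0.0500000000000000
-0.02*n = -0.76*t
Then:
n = 0.12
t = 0.00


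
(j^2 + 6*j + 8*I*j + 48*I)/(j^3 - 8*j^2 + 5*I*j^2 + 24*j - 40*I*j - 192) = (j + 6)/(j^2 - j*(8 + 3*I) + 24*I)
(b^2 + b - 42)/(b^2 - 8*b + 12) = (b + 7)/(b - 2)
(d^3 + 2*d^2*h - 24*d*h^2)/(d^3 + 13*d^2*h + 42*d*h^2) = (d - 4*h)/(d + 7*h)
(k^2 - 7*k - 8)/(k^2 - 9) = (k^2 - 7*k - 8)/(k^2 - 9)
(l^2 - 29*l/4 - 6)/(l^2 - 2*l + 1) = (l^2 - 29*l/4 - 6)/(l^2 - 2*l + 1)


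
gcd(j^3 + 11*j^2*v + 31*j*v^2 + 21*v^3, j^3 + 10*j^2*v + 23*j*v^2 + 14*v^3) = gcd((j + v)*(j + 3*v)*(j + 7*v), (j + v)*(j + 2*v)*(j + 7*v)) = j^2 + 8*j*v + 7*v^2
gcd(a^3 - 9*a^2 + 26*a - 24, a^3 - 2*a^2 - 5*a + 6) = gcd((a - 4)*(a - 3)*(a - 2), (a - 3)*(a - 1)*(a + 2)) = a - 3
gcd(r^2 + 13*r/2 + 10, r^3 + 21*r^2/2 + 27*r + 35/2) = r + 5/2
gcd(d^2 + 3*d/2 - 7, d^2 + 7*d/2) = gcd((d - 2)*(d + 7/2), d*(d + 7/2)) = d + 7/2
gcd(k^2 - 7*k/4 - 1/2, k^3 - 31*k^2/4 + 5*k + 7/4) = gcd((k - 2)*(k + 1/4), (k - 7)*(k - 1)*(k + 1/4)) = k + 1/4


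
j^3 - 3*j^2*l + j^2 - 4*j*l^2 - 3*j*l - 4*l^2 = (j + 1)*(j - 4*l)*(j + l)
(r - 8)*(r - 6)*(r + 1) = r^3 - 13*r^2 + 34*r + 48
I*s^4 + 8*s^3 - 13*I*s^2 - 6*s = s*(s - 6*I)*(s - I)*(I*s + 1)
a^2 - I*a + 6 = (a - 3*I)*(a + 2*I)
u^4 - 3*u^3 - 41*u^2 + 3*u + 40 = (u - 8)*(u - 1)*(u + 1)*(u + 5)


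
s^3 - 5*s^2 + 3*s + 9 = (s - 3)^2*(s + 1)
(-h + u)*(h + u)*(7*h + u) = -7*h^3 - h^2*u + 7*h*u^2 + u^3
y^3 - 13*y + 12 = (y - 3)*(y - 1)*(y + 4)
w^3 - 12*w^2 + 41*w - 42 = (w - 7)*(w - 3)*(w - 2)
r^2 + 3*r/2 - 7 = (r - 2)*(r + 7/2)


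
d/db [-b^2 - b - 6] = -2*b - 1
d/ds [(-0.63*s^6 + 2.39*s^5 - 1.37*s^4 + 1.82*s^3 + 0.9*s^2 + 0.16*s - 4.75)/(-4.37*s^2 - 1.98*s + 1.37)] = (11.0124*s^7 - 25.0959*s^6 - 12.1336*s^5 + 16.5559*s^4 - 14.7148*s^3 + 6.3974*s^2 - 39.049*s - 9.1858)/(19.0969*s^4 + 17.3052*s^3 - 8.0534*s^2 - 5.4252*s + 1.8769)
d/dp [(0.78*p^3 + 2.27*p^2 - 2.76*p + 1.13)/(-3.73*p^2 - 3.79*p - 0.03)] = (-2.9094*p^4 - 5.9124*p^3 - 18.9683*p^2 + 8.2936*p + 4.3655)/(13.9129*p^4 + 28.2734*p^3 + 14.5879*p^2 + 0.2274*p + 0.0009)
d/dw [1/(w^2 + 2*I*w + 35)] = 2*(-w - I)/(w^2 + 2*I*w + 35)^2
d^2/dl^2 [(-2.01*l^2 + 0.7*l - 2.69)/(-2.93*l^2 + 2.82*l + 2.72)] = (21.196792*l^3 + 234.673662*l^2 - 166.830684*l + 126.140488)/(25.153757*l^6 - 72.628254*l^5 - 0.151188000000019*l^4 + 112.419864*l^3 + 0.140352000000021*l^2 - 62.590464*l - 20.123648)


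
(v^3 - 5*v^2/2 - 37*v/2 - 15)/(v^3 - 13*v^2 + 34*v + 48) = (v + 5/2)/(v - 8)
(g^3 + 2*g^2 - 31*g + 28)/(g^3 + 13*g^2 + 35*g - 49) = (g - 4)/(g + 7)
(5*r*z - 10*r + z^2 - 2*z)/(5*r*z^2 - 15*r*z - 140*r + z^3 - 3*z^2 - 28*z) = (z - 2)/(z^2 - 3*z - 28)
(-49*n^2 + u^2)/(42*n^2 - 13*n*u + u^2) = (7*n + u)/(-6*n + u)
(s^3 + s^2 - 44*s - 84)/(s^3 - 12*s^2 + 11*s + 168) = (s^2 + 8*s + 12)/(s^2 - 5*s - 24)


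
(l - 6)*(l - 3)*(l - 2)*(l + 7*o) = l^4 + 7*l^3*o - 11*l^3 - 77*l^2*o + 36*l^2 + 252*l*o - 36*l - 252*o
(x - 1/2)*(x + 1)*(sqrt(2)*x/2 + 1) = sqrt(2)*x^3/2 + sqrt(2)*x^2/4 + x^2 - sqrt(2)*x/4 + x/2 - 1/2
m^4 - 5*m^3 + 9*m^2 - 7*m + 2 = (m - 2)*(m - 1)^3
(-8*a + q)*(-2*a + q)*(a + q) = 16*a^3 + 6*a^2*q - 9*a*q^2 + q^3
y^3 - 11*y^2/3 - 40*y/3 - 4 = (y - 6)*(y + 1/3)*(y + 2)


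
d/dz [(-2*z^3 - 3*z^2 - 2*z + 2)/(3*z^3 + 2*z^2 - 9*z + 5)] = (5*z^4 + 48*z^3 - 17*z^2 - 38*z + 8)/(9*z^6 + 12*z^5 - 50*z^4 - 6*z^3 + 101*z^2 - 90*z + 25)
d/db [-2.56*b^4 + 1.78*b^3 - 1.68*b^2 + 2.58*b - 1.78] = -10.24*b^3 + 5.34*b^2 - 3.36*b + 2.58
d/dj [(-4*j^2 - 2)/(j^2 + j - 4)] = 2*(-2*j^2 + 18*j + 1)/(j^4 + 2*j^3 - 7*j^2 - 8*j + 16)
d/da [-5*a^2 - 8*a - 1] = -10*a - 8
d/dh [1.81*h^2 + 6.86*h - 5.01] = 3.62*h + 6.86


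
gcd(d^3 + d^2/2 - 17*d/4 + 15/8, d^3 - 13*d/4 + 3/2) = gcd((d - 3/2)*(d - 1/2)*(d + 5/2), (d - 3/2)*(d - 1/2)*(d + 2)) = d^2 - 2*d + 3/4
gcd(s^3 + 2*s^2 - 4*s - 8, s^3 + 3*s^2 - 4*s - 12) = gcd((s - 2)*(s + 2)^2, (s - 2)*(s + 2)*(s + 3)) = s^2 - 4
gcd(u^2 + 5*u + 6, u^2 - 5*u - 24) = u + 3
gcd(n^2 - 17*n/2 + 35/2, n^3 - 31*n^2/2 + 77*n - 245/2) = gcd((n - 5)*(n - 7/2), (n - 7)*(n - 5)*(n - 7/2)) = n^2 - 17*n/2 + 35/2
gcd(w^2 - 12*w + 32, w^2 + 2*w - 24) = w - 4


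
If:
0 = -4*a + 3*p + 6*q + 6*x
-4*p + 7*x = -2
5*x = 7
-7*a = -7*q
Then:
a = -69/8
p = 59/20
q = -69/8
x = 7/5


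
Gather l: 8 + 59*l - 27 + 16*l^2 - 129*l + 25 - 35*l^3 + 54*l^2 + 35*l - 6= -35*l^3 + 70*l^2 - 35*l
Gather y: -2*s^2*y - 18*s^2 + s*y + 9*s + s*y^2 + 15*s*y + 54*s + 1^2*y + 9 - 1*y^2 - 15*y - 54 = -18*s^2 + 63*s + y^2*(s - 1) + y*(-2*s^2 + 16*s - 14) - 45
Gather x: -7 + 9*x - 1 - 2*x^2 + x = -2*x^2 + 10*x - 8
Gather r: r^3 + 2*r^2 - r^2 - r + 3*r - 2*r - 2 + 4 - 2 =r^3 + r^2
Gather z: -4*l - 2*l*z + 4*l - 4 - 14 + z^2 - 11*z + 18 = z^2 + z*(-2*l - 11)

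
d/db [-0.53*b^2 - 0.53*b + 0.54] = -1.06*b - 0.53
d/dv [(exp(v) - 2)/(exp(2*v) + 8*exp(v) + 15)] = (-2*(exp(v) - 2)*(exp(v) + 4) + exp(2*v) + 8*exp(v) + 15)*exp(v)/(exp(2*v) + 8*exp(v) + 15)^2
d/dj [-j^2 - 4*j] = -2*j - 4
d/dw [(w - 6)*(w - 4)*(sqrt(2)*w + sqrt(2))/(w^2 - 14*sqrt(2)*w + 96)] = sqrt(2)*(-2*(w - 6)*(w - 4)*(w + 1)*(w - 7*sqrt(2)) + (w^2 - 14*sqrt(2)*w + 96)*((w - 6)*(w - 4) + (w - 6)*(w + 1) + (w - 4)*(w + 1)))/(w^2 - 14*sqrt(2)*w + 96)^2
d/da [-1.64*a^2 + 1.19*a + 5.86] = 1.19 - 3.28*a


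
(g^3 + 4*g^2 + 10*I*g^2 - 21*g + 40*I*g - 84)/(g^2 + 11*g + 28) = (g^2 + 10*I*g - 21)/(g + 7)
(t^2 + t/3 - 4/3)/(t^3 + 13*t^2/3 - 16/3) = 1/(t + 4)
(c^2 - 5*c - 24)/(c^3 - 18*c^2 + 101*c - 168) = (c + 3)/(c^2 - 10*c + 21)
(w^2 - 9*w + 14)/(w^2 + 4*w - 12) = (w - 7)/(w + 6)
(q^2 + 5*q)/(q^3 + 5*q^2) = 1/q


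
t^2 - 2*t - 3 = (t - 3)*(t + 1)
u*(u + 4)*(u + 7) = u^3 + 11*u^2 + 28*u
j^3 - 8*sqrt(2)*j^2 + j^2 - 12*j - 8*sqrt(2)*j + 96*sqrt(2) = (j - 3)*(j + 4)*(j - 8*sqrt(2))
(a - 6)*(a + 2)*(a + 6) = a^3 + 2*a^2 - 36*a - 72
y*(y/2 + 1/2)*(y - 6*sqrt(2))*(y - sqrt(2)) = y^4/2 - 7*sqrt(2)*y^3/2 + y^3/2 - 7*sqrt(2)*y^2/2 + 6*y^2 + 6*y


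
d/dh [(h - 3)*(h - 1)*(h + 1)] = 3*h^2 - 6*h - 1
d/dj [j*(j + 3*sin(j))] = 3*j*cos(j) + 2*j + 3*sin(j)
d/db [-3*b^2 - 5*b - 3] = -6*b - 5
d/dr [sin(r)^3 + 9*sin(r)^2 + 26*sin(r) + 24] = (3*sin(r)^2 + 18*sin(r) + 26)*cos(r)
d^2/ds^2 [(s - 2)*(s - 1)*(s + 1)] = 6*s - 4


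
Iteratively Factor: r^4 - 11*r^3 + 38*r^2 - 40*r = (r)*(r^3 - 11*r^2 + 38*r - 40) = r*(r - 2)*(r^2 - 9*r + 20) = r*(r - 5)*(r - 2)*(r - 4)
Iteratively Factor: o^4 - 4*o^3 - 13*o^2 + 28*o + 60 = (o + 2)*(o^3 - 6*o^2 - o + 30) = (o - 5)*(o + 2)*(o^2 - o - 6) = (o - 5)*(o - 3)*(o + 2)*(o + 2)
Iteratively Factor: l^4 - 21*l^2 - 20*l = (l)*(l^3 - 21*l - 20) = l*(l - 5)*(l^2 + 5*l + 4) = l*(l - 5)*(l + 4)*(l + 1)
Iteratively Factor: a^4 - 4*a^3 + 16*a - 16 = (a - 2)*(a^3 - 2*a^2 - 4*a + 8) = (a - 2)*(a + 2)*(a^2 - 4*a + 4) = (a - 2)^2*(a + 2)*(a - 2)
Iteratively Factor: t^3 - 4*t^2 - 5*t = (t)*(t^2 - 4*t - 5) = t*(t - 5)*(t + 1)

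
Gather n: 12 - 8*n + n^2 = n^2 - 8*n + 12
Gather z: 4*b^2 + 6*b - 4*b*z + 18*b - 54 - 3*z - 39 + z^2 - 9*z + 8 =4*b^2 + 24*b + z^2 + z*(-4*b - 12) - 85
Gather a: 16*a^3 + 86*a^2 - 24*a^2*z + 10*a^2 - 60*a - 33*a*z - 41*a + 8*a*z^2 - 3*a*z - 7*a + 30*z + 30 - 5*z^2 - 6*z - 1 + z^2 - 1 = 16*a^3 + a^2*(96 - 24*z) + a*(8*z^2 - 36*z - 108) - 4*z^2 + 24*z + 28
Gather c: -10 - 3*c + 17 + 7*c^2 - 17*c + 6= 7*c^2 - 20*c + 13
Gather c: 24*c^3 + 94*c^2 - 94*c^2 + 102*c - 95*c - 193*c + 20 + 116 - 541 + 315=24*c^3 - 186*c - 90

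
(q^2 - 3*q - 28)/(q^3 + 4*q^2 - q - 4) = (q - 7)/(q^2 - 1)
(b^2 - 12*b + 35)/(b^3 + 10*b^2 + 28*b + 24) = (b^2 - 12*b + 35)/(b^3 + 10*b^2 + 28*b + 24)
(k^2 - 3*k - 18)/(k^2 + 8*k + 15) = (k - 6)/(k + 5)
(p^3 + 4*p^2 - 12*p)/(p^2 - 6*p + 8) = p*(p + 6)/(p - 4)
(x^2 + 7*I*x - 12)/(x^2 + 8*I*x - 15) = (x + 4*I)/(x + 5*I)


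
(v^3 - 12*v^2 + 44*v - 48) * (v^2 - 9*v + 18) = v^5 - 21*v^4 + 170*v^3 - 660*v^2 + 1224*v - 864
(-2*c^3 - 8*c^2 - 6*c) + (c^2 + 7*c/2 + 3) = -2*c^3 - 7*c^2 - 5*c/2 + 3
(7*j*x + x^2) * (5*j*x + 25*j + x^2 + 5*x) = 35*j^2*x^2 + 175*j^2*x + 12*j*x^3 + 60*j*x^2 + x^4 + 5*x^3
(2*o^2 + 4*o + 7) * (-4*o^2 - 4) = -8*o^4 - 16*o^3 - 36*o^2 - 16*o - 28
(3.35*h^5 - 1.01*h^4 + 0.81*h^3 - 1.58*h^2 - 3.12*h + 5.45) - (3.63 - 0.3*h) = 3.35*h^5 - 1.01*h^4 + 0.81*h^3 - 1.58*h^2 - 2.82*h + 1.82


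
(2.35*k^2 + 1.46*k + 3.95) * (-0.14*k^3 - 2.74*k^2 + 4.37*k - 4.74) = -0.329*k^5 - 6.6434*k^4 + 5.7161*k^3 - 15.5818*k^2 + 10.3411*k - 18.723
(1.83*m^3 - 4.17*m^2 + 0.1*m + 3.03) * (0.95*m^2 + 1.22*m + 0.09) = 1.7385*m^5 - 1.7289*m^4 - 4.8277*m^3 + 2.6252*m^2 + 3.7056*m + 0.2727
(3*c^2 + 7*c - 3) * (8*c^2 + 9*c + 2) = 24*c^4 + 83*c^3 + 45*c^2 - 13*c - 6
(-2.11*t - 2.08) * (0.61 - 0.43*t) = 0.9073*t^2 - 0.3927*t - 1.2688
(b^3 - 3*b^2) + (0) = b^3 - 3*b^2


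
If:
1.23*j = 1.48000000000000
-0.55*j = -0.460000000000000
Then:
No Solution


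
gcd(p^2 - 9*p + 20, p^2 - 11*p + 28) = p - 4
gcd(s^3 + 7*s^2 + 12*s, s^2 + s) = s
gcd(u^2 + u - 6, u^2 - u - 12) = u + 3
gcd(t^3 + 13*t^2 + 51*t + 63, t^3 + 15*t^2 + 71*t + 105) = t^2 + 10*t + 21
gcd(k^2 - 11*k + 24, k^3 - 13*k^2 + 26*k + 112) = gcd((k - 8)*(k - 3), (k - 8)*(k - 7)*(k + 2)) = k - 8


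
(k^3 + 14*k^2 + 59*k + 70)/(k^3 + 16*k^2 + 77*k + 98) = (k + 5)/(k + 7)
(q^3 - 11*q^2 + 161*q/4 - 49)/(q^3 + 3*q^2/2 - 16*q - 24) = (4*q^2 - 28*q + 49)/(2*(2*q^2 + 11*q + 12))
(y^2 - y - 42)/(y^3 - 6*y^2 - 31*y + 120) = (y^2 - y - 42)/(y^3 - 6*y^2 - 31*y + 120)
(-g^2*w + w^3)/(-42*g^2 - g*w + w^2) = w*(g^2 - w^2)/(42*g^2 + g*w - w^2)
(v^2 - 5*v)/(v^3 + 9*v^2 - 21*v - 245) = v/(v^2 + 14*v + 49)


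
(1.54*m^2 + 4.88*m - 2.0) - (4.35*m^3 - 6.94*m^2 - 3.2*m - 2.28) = -4.35*m^3 + 8.48*m^2 + 8.08*m + 0.28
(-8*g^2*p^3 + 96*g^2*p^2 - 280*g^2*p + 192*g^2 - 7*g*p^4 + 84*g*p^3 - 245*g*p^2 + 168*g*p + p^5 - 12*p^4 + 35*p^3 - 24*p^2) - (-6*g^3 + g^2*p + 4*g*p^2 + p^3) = 6*g^3 - 8*g^2*p^3 + 96*g^2*p^2 - 281*g^2*p + 192*g^2 - 7*g*p^4 + 84*g*p^3 - 249*g*p^2 + 168*g*p + p^5 - 12*p^4 + 34*p^3 - 24*p^2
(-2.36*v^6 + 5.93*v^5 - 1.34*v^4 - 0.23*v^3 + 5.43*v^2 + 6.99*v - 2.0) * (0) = 0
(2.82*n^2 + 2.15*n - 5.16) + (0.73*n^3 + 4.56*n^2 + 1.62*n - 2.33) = 0.73*n^3 + 7.38*n^2 + 3.77*n - 7.49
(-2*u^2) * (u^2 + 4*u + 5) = -2*u^4 - 8*u^3 - 10*u^2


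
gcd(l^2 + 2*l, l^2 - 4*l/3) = l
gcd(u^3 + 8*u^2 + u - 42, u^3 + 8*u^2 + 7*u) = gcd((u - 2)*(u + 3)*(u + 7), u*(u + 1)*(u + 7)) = u + 7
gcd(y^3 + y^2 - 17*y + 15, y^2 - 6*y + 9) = y - 3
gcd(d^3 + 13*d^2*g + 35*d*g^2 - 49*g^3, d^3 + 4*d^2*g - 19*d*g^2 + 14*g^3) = d^2 + 6*d*g - 7*g^2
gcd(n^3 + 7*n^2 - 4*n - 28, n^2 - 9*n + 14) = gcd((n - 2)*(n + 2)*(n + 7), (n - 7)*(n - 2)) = n - 2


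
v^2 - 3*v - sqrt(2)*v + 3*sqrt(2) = (v - 3)*(v - sqrt(2))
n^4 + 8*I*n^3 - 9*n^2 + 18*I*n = n*(n - I)*(n + 3*I)*(n + 6*I)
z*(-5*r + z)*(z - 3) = -5*r*z^2 + 15*r*z + z^3 - 3*z^2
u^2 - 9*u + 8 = (u - 8)*(u - 1)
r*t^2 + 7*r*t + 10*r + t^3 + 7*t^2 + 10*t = (r + t)*(t + 2)*(t + 5)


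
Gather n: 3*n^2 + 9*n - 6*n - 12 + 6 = 3*n^2 + 3*n - 6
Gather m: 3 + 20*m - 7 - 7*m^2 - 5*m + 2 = -7*m^2 + 15*m - 2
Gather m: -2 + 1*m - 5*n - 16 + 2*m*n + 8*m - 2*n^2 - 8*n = m*(2*n + 9) - 2*n^2 - 13*n - 18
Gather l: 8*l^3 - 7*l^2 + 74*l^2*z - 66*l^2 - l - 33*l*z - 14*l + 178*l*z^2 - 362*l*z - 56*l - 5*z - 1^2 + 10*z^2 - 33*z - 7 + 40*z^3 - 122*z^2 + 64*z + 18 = 8*l^3 + l^2*(74*z - 73) + l*(178*z^2 - 395*z - 71) + 40*z^3 - 112*z^2 + 26*z + 10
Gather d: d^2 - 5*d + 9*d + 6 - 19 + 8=d^2 + 4*d - 5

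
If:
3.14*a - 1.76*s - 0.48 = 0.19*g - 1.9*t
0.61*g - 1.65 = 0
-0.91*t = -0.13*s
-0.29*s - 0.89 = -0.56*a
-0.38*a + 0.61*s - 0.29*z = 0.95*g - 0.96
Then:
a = -13.46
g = 2.70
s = -29.06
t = -4.15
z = -49.05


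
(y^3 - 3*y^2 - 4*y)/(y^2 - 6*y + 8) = y*(y + 1)/(y - 2)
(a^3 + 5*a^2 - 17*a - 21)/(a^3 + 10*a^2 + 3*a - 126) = (a + 1)/(a + 6)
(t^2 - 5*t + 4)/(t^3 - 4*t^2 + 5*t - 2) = (t - 4)/(t^2 - 3*t + 2)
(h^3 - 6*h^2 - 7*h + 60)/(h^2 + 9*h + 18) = (h^2 - 9*h + 20)/(h + 6)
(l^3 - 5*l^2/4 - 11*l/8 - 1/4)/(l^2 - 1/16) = 2*(2*l^2 - 3*l - 2)/(4*l - 1)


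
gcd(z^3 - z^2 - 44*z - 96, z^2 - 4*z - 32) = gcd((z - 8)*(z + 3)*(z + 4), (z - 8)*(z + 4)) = z^2 - 4*z - 32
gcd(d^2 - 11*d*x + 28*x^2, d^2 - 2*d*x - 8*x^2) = -d + 4*x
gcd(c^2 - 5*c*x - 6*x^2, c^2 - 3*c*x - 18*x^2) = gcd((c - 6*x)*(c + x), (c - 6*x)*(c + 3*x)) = -c + 6*x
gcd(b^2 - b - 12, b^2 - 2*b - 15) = b + 3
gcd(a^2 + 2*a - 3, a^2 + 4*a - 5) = a - 1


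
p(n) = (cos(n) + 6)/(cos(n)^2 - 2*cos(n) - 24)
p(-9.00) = -0.24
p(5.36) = -0.27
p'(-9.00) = 0.00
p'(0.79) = 0.02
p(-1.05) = -0.26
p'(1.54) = 0.02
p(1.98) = -0.24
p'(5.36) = -0.03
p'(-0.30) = -0.01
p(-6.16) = -0.28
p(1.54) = -0.25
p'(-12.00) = 0.02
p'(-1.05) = -0.03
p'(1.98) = 0.01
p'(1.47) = 0.02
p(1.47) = -0.25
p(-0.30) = -0.28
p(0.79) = -0.27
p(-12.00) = -0.27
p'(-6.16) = 0.00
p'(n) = (2*sin(n)*cos(n) - 2*sin(n))*(cos(n) + 6)/(cos(n)^2 - 2*cos(n) - 24)^2 - sin(n)/(cos(n)^2 - 2*cos(n) - 24) = (cos(n)^2 + 12*cos(n) + 12)*sin(n)/(sin(n)^2 + 2*cos(n) + 23)^2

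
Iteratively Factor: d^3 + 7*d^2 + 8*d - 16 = (d + 4)*(d^2 + 3*d - 4) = (d - 1)*(d + 4)*(d + 4)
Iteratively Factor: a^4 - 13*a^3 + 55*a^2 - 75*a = (a - 5)*(a^3 - 8*a^2 + 15*a) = (a - 5)^2*(a^2 - 3*a) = (a - 5)^2*(a - 3)*(a)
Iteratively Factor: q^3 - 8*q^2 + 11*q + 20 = (q + 1)*(q^2 - 9*q + 20) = (q - 4)*(q + 1)*(q - 5)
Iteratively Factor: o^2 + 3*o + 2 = (o + 1)*(o + 2)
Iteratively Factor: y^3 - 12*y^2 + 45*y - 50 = (y - 2)*(y^2 - 10*y + 25) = (y - 5)*(y - 2)*(y - 5)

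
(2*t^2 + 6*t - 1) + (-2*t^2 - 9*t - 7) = -3*t - 8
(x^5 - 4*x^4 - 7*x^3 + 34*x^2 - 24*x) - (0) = x^5 - 4*x^4 - 7*x^3 + 34*x^2 - 24*x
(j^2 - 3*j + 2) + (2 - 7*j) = j^2 - 10*j + 4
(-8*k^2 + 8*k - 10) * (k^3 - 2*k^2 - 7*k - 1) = -8*k^5 + 24*k^4 + 30*k^3 - 28*k^2 + 62*k + 10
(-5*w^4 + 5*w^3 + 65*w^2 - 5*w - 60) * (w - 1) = -5*w^5 + 10*w^4 + 60*w^3 - 70*w^2 - 55*w + 60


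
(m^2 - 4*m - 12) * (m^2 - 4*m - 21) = m^4 - 8*m^3 - 17*m^2 + 132*m + 252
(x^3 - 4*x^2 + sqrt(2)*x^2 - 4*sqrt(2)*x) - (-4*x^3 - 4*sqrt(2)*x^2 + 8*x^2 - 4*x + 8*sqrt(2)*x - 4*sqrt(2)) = 5*x^3 - 12*x^2 + 5*sqrt(2)*x^2 - 12*sqrt(2)*x + 4*x + 4*sqrt(2)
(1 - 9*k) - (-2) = 3 - 9*k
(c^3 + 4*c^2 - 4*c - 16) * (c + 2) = c^4 + 6*c^3 + 4*c^2 - 24*c - 32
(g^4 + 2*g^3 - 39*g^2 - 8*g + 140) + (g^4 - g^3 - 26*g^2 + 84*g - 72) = 2*g^4 + g^3 - 65*g^2 + 76*g + 68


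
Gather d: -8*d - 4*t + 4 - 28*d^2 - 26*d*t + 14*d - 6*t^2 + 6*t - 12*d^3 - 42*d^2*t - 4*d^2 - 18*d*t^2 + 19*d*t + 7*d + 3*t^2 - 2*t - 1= -12*d^3 + d^2*(-42*t - 32) + d*(-18*t^2 - 7*t + 13) - 3*t^2 + 3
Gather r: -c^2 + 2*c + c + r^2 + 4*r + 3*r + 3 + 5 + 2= -c^2 + 3*c + r^2 + 7*r + 10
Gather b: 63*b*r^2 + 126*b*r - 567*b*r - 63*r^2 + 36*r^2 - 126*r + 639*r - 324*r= b*(63*r^2 - 441*r) - 27*r^2 + 189*r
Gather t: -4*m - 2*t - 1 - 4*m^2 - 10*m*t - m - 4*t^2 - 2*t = -4*m^2 - 5*m - 4*t^2 + t*(-10*m - 4) - 1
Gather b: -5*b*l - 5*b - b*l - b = b*(-6*l - 6)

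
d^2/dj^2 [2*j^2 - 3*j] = 4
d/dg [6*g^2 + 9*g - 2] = 12*g + 9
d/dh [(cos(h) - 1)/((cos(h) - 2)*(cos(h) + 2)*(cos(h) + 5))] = 2*(cos(h)^3 + cos(h)^2 - 5*cos(h) + 12)*sin(h)/((cos(h) - 2)^2*(cos(h) + 2)^2*(cos(h) + 5)^2)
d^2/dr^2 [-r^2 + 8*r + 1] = -2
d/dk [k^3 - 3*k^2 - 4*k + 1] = 3*k^2 - 6*k - 4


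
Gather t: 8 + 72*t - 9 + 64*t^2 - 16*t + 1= 64*t^2 + 56*t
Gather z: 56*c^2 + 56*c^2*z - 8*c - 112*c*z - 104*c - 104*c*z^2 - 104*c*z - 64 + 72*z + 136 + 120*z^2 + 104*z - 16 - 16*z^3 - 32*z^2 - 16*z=56*c^2 - 112*c - 16*z^3 + z^2*(88 - 104*c) + z*(56*c^2 - 216*c + 160) + 56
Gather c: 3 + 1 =4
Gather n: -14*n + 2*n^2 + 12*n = 2*n^2 - 2*n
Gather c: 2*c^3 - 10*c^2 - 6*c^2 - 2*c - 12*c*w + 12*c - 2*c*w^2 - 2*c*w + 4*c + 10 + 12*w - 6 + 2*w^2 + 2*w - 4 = 2*c^3 - 16*c^2 + c*(-2*w^2 - 14*w + 14) + 2*w^2 + 14*w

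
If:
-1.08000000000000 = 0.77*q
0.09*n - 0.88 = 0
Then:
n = 9.78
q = -1.40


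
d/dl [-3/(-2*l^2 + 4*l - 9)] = 12*(1 - l)/(2*l^2 - 4*l + 9)^2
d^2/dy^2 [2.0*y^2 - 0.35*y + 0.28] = 4.00000000000000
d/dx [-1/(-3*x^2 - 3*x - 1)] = 3*(-2*x - 1)/(3*x^2 + 3*x + 1)^2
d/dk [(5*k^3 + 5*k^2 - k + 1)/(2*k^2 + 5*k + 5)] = 2*(5*k^4 + 25*k^3 + 51*k^2 + 23*k - 5)/(4*k^4 + 20*k^3 + 45*k^2 + 50*k + 25)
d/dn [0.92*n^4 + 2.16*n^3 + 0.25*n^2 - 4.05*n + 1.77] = 3.68*n^3 + 6.48*n^2 + 0.5*n - 4.05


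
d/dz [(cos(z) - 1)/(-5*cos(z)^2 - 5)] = (sin(z)^2 + 2*cos(z))*sin(z)/(5*(cos(z)^2 + 1)^2)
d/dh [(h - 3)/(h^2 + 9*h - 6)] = (h^2 + 9*h - (h - 3)*(2*h + 9) - 6)/(h^2 + 9*h - 6)^2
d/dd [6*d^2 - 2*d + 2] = 12*d - 2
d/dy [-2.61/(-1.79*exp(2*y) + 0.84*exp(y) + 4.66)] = (2.1924 - 9.3438*exp(y))*exp(y)/(-1.79*exp(2*y) + 0.84*exp(y) + 4.66)^2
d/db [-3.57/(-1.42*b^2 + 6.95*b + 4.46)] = (24.8115 - 10.1388*b)/(-1.42*b^2 + 6.95*b + 4.46)^2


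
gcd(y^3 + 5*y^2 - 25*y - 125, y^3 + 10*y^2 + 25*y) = y^2 + 10*y + 25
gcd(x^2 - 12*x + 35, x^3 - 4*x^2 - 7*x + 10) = x - 5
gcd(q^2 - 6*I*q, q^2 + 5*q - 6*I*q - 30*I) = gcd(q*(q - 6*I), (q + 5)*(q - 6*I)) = q - 6*I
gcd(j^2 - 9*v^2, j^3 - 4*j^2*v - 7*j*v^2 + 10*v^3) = 1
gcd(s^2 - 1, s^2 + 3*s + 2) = s + 1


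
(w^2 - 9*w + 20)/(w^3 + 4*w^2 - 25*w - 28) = (w - 5)/(w^2 + 8*w + 7)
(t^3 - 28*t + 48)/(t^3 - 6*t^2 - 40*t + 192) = (t - 2)/(t - 8)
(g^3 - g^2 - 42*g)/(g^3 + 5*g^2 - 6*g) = (g - 7)/(g - 1)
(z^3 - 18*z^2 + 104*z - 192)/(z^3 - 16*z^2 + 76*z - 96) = (z - 4)/(z - 2)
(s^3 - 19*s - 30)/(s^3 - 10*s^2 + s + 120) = (s + 2)/(s - 8)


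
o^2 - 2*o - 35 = (o - 7)*(o + 5)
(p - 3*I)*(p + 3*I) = p^2 + 9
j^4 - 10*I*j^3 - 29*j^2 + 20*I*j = j*(j - 5*I)*(j - 4*I)*(j - I)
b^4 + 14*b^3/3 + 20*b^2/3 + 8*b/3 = b*(b + 2/3)*(b + 2)^2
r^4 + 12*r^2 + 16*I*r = r*(r - 4*I)*(r + 2*I)^2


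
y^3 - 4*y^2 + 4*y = y*(y - 2)^2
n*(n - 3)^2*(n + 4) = n^4 - 2*n^3 - 15*n^2 + 36*n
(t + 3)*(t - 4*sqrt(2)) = t^2 - 4*sqrt(2)*t + 3*t - 12*sqrt(2)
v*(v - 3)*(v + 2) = v^3 - v^2 - 6*v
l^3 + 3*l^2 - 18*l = l*(l - 3)*(l + 6)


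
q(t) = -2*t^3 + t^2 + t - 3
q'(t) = -6*t^2 + 2*t + 1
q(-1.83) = 10.78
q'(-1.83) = -22.75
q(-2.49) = 31.59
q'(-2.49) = -41.18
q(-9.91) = 2031.78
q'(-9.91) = -608.07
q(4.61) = -173.08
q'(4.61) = -117.29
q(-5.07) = 278.28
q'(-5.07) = -163.37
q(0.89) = -2.73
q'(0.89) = -1.97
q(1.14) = -3.52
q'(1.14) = -4.52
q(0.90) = -2.75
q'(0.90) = -2.06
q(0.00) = -3.00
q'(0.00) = 1.00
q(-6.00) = 459.00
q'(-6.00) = -227.00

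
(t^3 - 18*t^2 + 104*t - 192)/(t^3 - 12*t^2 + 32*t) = (t - 6)/t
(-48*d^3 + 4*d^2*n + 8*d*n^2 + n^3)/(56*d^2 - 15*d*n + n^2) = (-48*d^3 + 4*d^2*n + 8*d*n^2 + n^3)/(56*d^2 - 15*d*n + n^2)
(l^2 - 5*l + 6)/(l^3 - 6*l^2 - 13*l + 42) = (l - 3)/(l^2 - 4*l - 21)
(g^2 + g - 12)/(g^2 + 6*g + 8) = (g - 3)/(g + 2)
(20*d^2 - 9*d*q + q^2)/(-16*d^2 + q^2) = (-5*d + q)/(4*d + q)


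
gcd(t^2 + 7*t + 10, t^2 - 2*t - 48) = 1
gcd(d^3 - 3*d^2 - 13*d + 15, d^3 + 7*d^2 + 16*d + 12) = d + 3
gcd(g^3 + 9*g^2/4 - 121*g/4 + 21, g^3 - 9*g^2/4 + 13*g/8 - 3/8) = g - 3/4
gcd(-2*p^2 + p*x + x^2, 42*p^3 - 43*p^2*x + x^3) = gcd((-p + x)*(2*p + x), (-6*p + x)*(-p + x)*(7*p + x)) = -p + x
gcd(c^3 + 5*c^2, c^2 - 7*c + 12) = 1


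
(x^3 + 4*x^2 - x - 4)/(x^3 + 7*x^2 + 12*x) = (x^2 - 1)/(x*(x + 3))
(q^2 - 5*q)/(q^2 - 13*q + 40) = q/(q - 8)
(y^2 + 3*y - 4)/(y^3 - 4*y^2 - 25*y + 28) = 1/(y - 7)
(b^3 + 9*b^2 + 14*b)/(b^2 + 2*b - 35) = b*(b + 2)/(b - 5)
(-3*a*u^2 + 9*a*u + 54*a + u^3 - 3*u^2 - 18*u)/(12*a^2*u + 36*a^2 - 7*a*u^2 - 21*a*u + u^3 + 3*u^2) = (u - 6)/(-4*a + u)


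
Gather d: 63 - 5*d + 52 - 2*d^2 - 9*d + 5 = -2*d^2 - 14*d + 120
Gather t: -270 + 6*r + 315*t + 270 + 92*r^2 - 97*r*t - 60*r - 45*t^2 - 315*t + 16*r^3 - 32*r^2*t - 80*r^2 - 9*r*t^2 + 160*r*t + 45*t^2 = 16*r^3 + 12*r^2 - 9*r*t^2 - 54*r + t*(-32*r^2 + 63*r)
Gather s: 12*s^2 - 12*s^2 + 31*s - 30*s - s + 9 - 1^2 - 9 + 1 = 0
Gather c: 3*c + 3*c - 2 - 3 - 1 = 6*c - 6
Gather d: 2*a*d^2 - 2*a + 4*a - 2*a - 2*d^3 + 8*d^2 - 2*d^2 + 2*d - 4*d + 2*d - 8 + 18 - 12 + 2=-2*d^3 + d^2*(2*a + 6)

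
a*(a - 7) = a^2 - 7*a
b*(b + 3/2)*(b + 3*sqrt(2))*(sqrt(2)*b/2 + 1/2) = sqrt(2)*b^4/2 + 3*sqrt(2)*b^3/4 + 7*b^3/2 + 3*sqrt(2)*b^2/2 + 21*b^2/4 + 9*sqrt(2)*b/4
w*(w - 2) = w^2 - 2*w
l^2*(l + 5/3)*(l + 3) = l^4 + 14*l^3/3 + 5*l^2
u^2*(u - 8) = u^3 - 8*u^2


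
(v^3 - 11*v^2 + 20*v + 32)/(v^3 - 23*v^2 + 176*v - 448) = (v^2 - 3*v - 4)/(v^2 - 15*v + 56)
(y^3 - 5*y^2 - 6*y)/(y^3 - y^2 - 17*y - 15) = y*(y - 6)/(y^2 - 2*y - 15)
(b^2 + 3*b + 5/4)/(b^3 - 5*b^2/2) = (4*b^2 + 12*b + 5)/(2*b^2*(2*b - 5))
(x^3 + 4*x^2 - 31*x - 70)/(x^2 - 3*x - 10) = x + 7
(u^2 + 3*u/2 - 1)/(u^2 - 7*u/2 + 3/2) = (u + 2)/(u - 3)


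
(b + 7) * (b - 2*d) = b^2 - 2*b*d + 7*b - 14*d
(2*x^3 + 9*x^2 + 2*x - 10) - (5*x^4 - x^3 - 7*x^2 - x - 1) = -5*x^4 + 3*x^3 + 16*x^2 + 3*x - 9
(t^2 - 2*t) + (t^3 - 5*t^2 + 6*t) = t^3 - 4*t^2 + 4*t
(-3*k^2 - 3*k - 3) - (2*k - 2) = -3*k^2 - 5*k - 1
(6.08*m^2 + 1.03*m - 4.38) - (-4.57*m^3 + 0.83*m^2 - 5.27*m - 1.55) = 4.57*m^3 + 5.25*m^2 + 6.3*m - 2.83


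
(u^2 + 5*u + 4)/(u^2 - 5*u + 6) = (u^2 + 5*u + 4)/(u^2 - 5*u + 6)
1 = 1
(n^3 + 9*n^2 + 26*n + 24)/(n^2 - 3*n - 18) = (n^2 + 6*n + 8)/(n - 6)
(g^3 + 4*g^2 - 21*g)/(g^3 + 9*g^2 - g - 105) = g/(g + 5)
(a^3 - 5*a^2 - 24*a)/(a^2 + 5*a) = (a^2 - 5*a - 24)/(a + 5)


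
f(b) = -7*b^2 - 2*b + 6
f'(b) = -14*b - 2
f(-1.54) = -7.52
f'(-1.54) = 19.56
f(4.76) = -162.12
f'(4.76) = -68.64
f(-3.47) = -71.35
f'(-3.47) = 46.58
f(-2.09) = -20.40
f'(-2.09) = 27.26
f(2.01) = -26.30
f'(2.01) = -30.14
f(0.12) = 5.66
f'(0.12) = -3.68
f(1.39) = -10.30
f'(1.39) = -21.46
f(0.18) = 5.41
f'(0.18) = -4.52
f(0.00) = 6.00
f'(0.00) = -2.00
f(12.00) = -1026.00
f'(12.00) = -170.00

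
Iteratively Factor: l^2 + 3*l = (l)*(l + 3)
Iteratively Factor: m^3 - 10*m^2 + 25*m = (m)*(m^2 - 10*m + 25) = m*(m - 5)*(m - 5)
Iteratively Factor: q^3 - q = (q - 1)*(q^2 + q) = q*(q - 1)*(q + 1)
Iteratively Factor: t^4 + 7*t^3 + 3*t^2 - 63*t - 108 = (t + 3)*(t^3 + 4*t^2 - 9*t - 36) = (t + 3)^2*(t^2 + t - 12) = (t + 3)^2*(t + 4)*(t - 3)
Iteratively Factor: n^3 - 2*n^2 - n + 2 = (n - 1)*(n^2 - n - 2) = (n - 2)*(n - 1)*(n + 1)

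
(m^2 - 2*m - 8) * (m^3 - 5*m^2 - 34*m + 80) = m^5 - 7*m^4 - 32*m^3 + 188*m^2 + 112*m - 640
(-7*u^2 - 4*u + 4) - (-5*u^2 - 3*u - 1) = -2*u^2 - u + 5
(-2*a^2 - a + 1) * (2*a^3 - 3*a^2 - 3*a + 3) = -4*a^5 + 4*a^4 + 11*a^3 - 6*a^2 - 6*a + 3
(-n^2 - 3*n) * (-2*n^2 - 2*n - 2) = 2*n^4 + 8*n^3 + 8*n^2 + 6*n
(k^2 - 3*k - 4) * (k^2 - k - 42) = k^4 - 4*k^3 - 43*k^2 + 130*k + 168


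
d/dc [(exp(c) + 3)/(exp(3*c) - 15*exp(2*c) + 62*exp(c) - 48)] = (-(exp(c) + 3)*(3*exp(2*c) - 30*exp(c) + 62) + exp(3*c) - 15*exp(2*c) + 62*exp(c) - 48)*exp(c)/(exp(3*c) - 15*exp(2*c) + 62*exp(c) - 48)^2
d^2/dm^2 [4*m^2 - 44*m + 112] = 8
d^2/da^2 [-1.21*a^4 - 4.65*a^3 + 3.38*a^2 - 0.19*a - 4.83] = -14.52*a^2 - 27.9*a + 6.76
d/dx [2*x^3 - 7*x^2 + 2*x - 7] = 6*x^2 - 14*x + 2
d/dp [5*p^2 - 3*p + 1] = 10*p - 3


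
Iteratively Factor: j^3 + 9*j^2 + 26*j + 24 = (j + 2)*(j^2 + 7*j + 12) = (j + 2)*(j + 3)*(j + 4)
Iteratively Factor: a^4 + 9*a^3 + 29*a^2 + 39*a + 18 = (a + 3)*(a^3 + 6*a^2 + 11*a + 6) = (a + 1)*(a + 3)*(a^2 + 5*a + 6) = (a + 1)*(a + 3)^2*(a + 2)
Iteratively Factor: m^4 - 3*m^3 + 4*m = (m - 2)*(m^3 - m^2 - 2*m) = (m - 2)*(m + 1)*(m^2 - 2*m) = (m - 2)^2*(m + 1)*(m)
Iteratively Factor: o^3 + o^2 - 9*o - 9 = (o + 3)*(o^2 - 2*o - 3) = (o - 3)*(o + 3)*(o + 1)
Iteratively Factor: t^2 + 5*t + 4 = (t + 1)*(t + 4)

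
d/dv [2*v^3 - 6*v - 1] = 6*v^2 - 6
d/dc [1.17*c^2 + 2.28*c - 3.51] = 2.34*c + 2.28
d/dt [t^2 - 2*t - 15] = 2*t - 2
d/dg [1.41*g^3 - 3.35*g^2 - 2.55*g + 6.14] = 4.23*g^2 - 6.7*g - 2.55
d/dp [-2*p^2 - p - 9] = -4*p - 1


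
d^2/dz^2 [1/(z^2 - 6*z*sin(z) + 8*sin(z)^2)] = 2*((z^2 - 6*z*sin(z) + 8*sin(z)^2)*(-3*z*sin(z) + 16*sin(z)^2 + 6*cos(z) - 9) + 4*(3*z*cos(z) - z + 3*sin(z) - 4*sin(2*z))^2)/((z - 4*sin(z))^3*(z - 2*sin(z))^3)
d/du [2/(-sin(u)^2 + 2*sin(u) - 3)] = 4*(sin(u) - 1)*cos(u)/(sin(u)^2 - 2*sin(u) + 3)^2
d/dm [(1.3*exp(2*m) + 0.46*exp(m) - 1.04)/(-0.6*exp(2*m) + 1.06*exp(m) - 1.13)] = (1.654*exp(2*m) - 4.186*exp(m) + 0.5826)*exp(m)/(0.36*exp(4*m) - 1.272*exp(3*m) + 2.4796*exp(2*m) - 2.3956*exp(m) + 1.2769)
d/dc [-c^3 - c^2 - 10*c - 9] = -3*c^2 - 2*c - 10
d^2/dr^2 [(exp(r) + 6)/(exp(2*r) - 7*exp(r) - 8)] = (exp(4*r) + 31*exp(3*r) - 78*exp(2*r) + 430*exp(r) - 272)*exp(r)/(exp(6*r) - 21*exp(5*r) + 123*exp(4*r) - 7*exp(3*r) - 984*exp(2*r) - 1344*exp(r) - 512)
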